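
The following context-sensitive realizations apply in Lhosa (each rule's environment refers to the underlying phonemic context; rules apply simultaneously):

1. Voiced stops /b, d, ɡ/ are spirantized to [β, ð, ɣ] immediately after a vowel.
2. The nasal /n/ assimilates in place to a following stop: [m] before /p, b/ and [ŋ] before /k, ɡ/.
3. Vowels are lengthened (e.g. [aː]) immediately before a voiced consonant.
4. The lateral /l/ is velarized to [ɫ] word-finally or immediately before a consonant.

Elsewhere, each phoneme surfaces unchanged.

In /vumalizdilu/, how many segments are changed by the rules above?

4

Segments that undergo a rule: /u/ → [uː] (rule 3); /a/ → [aː] (rule 3); /i/ → [iː] (rule 3); /i/ → [iː] (rule 3).
All other segments surface unchanged.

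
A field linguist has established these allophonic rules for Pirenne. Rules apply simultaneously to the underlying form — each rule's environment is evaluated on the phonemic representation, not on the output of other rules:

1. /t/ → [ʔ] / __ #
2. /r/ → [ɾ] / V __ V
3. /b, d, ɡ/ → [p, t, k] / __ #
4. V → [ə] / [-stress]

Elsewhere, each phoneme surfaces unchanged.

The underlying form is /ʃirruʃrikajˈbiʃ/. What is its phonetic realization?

/ʃ/ (word-initial) is unaffected → [ʃ].
/i/ (between /ʃ/ and /r/) occurs in an unstressed syllable → [ə] by rule 4.
/r/ (between /i/ and /r/) fails the environment for rule 2, so it stays [r].
/r/ (between /r/ and /u/) is in the target of rule 2 but the environment (between two vowels) is not met → [r].
/u/ (between /r/ and /ʃ/) occurs in an unstressed syllable → [ə] by rule 4.
/ʃ/ stays [ʃ].
/r/ — between /ʃ/ and /i/; rule 2 does not apply here → [r].
/i/ (between /r/ and /k/) occurs in an unstressed syllable → [ə] by rule 4.
/k/ (between /i/ and /a/): no rule targets it → [k].
/a/ (between /k/ and /j/) occurs in an unstressed syllable → [ə] by rule 4.
/j/ — not in any rule's target class → [j].
/b/ — between /j/ and /i/; rule 3 does not apply here → [b].
/i/ — between /b/ and /ʃ/; rule 4 does not apply here → [i].
/ʃ/ stays [ʃ].

[ʃərrəʃrəkəjˈbiʃ]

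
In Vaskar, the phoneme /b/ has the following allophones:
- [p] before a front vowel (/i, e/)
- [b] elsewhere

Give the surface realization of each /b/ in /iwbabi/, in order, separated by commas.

Occurrence 1 (position 3): no conditioning environment matches → elsewhere allophone [b].
Occurrence 2 (position 5): before a front vowel (/i, e/) → [p].

[b], [p]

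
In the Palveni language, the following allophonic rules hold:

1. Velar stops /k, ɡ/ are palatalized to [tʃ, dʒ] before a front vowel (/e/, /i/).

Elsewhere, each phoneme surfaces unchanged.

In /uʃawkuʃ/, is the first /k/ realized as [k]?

Yes

/k/ — between /w/ and /u/; rule 1 does not apply here → [k].
The actual realization is [k], which matches [k].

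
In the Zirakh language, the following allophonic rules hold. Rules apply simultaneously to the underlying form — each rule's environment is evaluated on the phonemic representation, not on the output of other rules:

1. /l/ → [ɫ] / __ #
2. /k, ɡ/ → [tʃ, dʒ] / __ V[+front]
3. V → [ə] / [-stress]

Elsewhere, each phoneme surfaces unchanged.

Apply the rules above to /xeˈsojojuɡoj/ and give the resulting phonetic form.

[xəˈsojəjəɡəj]

/x/ — not in any rule's target class → [x].
/e/ (between /x/ and /s/): in an unstressed syllable, so rule 3 applies → [ə].
/s/ stays [s].
/o/ (between /s/ and /j/) fails the environment for rule 3, so it stays [o].
/j/ stays [j].
/o/ (between /j/ and /j/): in an unstressed syllable, so rule 3 applies → [ə].
/j/ stays [j].
/u/ meets the environment for rule 3 (in an unstressed syllable) → [ə].
/ɡ/ (between /u/ and /o/) is in the target of rule 2 but the environment (before a front vowel) is not met → [ɡ].
/o/ (between /ɡ/ and /j/) occurs in an unstressed syllable → [ə] by rule 3.
/j/ (word-final) is unaffected → [j].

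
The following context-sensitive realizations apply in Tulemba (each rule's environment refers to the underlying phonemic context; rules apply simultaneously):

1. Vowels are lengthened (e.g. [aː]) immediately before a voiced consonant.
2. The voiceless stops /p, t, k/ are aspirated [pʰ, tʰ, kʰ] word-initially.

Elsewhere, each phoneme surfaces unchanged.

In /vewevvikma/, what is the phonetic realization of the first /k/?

[k]

/k/ (between /i/ and /m/): rule 2 targets it, but not word-initially → unchanged [k].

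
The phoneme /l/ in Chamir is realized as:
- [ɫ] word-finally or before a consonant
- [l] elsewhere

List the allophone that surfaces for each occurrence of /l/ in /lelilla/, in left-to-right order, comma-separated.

Occurrence 1 (position 1): no conditioning environment matches → elsewhere allophone [l].
Occurrence 2 (position 3): no conditioning environment matches → elsewhere allophone [l].
Occurrence 3 (position 5): word-finally or before a consonant → [ɫ].
Occurrence 4 (position 6): no conditioning environment matches → elsewhere allophone [l].

[l], [l], [ɫ], [l]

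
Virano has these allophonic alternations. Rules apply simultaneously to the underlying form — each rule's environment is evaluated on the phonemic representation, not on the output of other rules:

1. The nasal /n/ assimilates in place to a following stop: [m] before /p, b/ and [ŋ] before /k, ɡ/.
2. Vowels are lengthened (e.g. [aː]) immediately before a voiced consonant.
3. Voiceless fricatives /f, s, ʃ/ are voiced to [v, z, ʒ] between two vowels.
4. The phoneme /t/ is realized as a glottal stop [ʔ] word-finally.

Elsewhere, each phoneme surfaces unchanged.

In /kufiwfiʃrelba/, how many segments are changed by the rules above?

Segments that undergo a rule: /f/ → [v] (rule 3); /i/ → [iː] (rule 2); /e/ → [eː] (rule 2).
All other segments surface unchanged.

3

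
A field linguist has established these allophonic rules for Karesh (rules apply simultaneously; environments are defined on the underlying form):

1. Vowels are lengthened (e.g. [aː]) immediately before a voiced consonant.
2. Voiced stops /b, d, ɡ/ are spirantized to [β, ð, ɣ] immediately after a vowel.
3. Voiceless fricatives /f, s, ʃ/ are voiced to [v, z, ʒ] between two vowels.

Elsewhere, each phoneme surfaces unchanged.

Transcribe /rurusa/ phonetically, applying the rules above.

[ruːruza]

/r/ stays [r].
/u/ — between /r/ and /r/, before a voiced consonant — surfaces as [uː] (rule 1).
/r/ (between /u/ and /u/) is unaffected → [r].
/u/ — between /r/ and /s/; rule 1 does not apply here → [u].
/s/ — between /u/ and /a/, between two vowels — surfaces as [z] (rule 3).
/a/ (word-final) is in the target of rule 1 but the environment (before a voiced consonant) is not met → [a].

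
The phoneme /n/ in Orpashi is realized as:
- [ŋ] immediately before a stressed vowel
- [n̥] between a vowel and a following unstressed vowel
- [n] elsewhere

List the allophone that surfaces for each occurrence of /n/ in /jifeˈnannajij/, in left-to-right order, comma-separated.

Occurrence 1 (position 5): immediately before a stressed vowel → [ŋ].
Occurrence 2 (position 7): no conditioning environment matches → elsewhere allophone [n].
Occurrence 3 (position 8): no conditioning environment matches → elsewhere allophone [n].

[ŋ], [n], [n]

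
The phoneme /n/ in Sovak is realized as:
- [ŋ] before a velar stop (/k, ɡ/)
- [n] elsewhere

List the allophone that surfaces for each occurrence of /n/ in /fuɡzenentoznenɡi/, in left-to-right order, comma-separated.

[n], [n], [n], [ŋ]

Occurrence 1 (position 6): no conditioning environment matches → elsewhere allophone [n].
Occurrence 2 (position 8): no conditioning environment matches → elsewhere allophone [n].
Occurrence 3 (position 12): no conditioning environment matches → elsewhere allophone [n].
Occurrence 4 (position 14): before a velar stop → [ŋ].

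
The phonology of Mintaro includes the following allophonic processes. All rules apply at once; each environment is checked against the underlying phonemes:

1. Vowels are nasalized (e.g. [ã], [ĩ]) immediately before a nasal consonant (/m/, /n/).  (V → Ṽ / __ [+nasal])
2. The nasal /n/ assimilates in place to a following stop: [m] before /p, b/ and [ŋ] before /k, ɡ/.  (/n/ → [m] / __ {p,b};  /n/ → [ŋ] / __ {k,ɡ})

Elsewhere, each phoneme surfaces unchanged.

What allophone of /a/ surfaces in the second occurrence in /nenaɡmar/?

[a]

/a/ (between /m/ and /r/): rule 1 targets it, but not before a nasal consonant → unchanged [a].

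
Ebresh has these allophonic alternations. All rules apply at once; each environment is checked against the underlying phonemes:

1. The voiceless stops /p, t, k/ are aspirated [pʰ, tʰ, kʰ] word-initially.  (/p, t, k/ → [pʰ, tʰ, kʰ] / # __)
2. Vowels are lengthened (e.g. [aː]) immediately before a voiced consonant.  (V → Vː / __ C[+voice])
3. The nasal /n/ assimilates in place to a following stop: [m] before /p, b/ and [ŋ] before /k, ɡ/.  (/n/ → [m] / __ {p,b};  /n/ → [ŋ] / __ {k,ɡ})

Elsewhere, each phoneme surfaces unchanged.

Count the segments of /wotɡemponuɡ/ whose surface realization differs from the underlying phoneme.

3

Segments that undergo a rule: /e/ → [eː] (rule 2); /o/ → [oː] (rule 2); /u/ → [uː] (rule 2).
All other segments surface unchanged.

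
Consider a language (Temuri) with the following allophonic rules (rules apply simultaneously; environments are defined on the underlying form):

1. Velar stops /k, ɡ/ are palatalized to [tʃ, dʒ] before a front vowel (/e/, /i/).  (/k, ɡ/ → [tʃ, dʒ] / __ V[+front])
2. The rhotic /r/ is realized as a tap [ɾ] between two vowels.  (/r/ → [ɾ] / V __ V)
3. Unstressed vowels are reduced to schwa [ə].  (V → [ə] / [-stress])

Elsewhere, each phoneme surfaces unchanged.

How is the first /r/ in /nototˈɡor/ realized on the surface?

/r/ (word-final) fails the environment for rule 2, so it stays [r].

[r]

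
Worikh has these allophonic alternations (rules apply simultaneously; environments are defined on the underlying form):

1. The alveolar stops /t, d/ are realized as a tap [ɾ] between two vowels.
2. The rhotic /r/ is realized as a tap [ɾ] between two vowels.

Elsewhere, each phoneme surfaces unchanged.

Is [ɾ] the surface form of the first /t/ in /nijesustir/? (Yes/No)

No

/t/ — between /s/ and /i/; rule 1 does not apply here → [t].
The actual realization is [t], not [ɾ].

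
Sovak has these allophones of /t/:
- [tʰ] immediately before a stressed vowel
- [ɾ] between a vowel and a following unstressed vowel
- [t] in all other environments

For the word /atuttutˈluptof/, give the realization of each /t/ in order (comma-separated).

Occurrence 1 (position 2): between a vowel and an unstressed vowel → [ɾ].
Occurrence 2 (position 4): no conditioning environment matches → elsewhere allophone [t].
Occurrence 3 (position 5): no conditioning environment matches → elsewhere allophone [t].
Occurrence 4 (position 7): no conditioning environment matches → elsewhere allophone [t].
Occurrence 5 (position 11): no conditioning environment matches → elsewhere allophone [t].

[ɾ], [t], [t], [t], [t]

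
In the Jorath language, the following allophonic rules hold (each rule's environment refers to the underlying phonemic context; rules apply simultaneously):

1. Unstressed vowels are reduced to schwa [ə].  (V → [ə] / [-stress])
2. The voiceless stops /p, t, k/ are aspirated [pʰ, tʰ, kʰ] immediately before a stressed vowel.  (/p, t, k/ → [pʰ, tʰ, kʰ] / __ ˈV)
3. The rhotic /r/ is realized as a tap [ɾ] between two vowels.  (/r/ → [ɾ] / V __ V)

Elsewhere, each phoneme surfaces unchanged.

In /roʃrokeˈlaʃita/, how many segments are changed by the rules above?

Segments that undergo a rule: /o/ → [ə] (rule 1); /o/ → [ə] (rule 1); /e/ → [ə] (rule 1); /i/ → [ə] (rule 1); /a/ → [ə] (rule 1).
All other segments surface unchanged.

5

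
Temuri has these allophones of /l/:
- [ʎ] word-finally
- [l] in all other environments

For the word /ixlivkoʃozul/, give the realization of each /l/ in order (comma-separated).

[l], [ʎ]

Occurrence 1 (position 3): no conditioning environment matches → elsewhere allophone [l].
Occurrence 2 (position 12): word-finally → [ʎ].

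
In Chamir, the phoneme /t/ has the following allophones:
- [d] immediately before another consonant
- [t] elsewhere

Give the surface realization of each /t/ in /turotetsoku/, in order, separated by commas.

Occurrence 1 (position 1): no conditioning environment matches → elsewhere allophone [t].
Occurrence 2 (position 5): no conditioning environment matches → elsewhere allophone [t].
Occurrence 3 (position 7): immediately before another consonant → [d].

[t], [t], [d]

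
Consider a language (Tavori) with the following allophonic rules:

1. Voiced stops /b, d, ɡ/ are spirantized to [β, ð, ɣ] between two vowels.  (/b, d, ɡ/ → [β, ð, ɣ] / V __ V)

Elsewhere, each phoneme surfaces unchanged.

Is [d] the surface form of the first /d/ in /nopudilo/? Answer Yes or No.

No

Rule 1 applies to /d/ (between /u/ and /i/: between two vowels) → [ð].
The actual realization is [ð], not [d].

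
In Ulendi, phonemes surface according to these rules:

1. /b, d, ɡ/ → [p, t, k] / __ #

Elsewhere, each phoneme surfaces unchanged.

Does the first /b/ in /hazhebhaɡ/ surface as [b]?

/b/ (between /e/ and /h/) fails the environment for rule 1, so it stays [b].
The actual realization is [b], which matches [b].

Yes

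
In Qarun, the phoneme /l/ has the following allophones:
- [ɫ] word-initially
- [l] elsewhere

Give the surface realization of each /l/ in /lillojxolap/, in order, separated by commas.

[ɫ], [l], [l], [l]

Occurrence 1 (position 1): word-initially → [ɫ].
Occurrence 2 (position 3): no conditioning environment matches → elsewhere allophone [l].
Occurrence 3 (position 4): no conditioning environment matches → elsewhere allophone [l].
Occurrence 4 (position 9): no conditioning environment matches → elsewhere allophone [l].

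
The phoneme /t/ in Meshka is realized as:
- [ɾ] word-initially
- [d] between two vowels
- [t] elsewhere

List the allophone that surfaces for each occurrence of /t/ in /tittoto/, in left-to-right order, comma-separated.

[ɾ], [t], [t], [d]

Occurrence 1 (position 1): word-initially → [ɾ].
Occurrence 2 (position 3): no conditioning environment matches → elsewhere allophone [t].
Occurrence 3 (position 4): no conditioning environment matches → elsewhere allophone [t].
Occurrence 4 (position 6): between two vowels → [d].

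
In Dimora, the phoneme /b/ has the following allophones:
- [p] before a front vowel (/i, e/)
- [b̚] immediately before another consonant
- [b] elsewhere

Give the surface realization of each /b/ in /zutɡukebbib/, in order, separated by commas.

[b̚], [p], [b]

Occurrence 1 (position 8): immediately before another consonant → [b̚].
Occurrence 2 (position 9): before a front vowel (/i, e/) → [p].
Occurrence 3 (position 11): no conditioning environment matches → elsewhere allophone [b].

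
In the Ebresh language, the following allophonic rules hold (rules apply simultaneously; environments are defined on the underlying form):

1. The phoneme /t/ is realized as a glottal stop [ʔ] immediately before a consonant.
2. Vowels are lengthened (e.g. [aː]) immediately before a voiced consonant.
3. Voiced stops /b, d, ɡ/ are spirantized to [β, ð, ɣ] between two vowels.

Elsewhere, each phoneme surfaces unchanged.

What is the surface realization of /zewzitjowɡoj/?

[zeːwziʔjoːwɡoːj]

/e/ — between /z/ and /w/, before a voiced consonant — surfaces as [eː] (rule 2).
/i/ (between /z/ and /t/) is in the target of rule 2 but the environment (before a voiced consonant) is not met → [i].
/t/ (between /i/ and /j/) occurs immediately before a consonant → [ʔ] by rule 1.
/o/ (between /j/ and /w/): before a voiced consonant, so rule 2 applies → [oː].
/ɡ/ — between /w/ and /o/; rule 3 does not apply here → [ɡ].
/o/ — between /ɡ/ and /j/, before a voiced consonant — surfaces as [oː] (rule 2).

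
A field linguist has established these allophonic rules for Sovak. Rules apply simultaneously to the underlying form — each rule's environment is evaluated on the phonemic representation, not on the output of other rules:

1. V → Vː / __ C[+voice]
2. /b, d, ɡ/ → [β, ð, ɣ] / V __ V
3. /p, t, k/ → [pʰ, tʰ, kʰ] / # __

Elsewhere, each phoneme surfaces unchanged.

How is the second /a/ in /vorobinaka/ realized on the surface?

/a/ (word-final) is in the target of rule 1 but the environment (before a voiced consonant) is not met → [a].

[a]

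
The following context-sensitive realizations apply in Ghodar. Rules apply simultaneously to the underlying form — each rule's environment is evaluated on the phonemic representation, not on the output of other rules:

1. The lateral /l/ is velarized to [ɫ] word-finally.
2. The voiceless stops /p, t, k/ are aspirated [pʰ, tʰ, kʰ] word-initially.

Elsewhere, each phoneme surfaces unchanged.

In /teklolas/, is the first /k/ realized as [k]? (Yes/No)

Yes

/k/ — between /e/ and /l/; rule 2 does not apply here → [k].
The actual realization is [k], which matches [k].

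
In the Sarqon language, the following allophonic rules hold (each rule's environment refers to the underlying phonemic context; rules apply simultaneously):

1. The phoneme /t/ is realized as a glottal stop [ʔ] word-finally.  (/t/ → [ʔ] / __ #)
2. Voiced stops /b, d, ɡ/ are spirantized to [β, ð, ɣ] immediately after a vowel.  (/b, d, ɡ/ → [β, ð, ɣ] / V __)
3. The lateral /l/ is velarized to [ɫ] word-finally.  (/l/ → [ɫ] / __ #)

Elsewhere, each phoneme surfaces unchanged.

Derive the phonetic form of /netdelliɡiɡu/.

[netdelliɣiɣu]

/n/ (word-initial) is unaffected → [n].
/e/ (between /n/ and /t/): no rule targets it → [e].
/t/ (between /e/ and /d/) fails the environment for rule 1, so it stays [t].
/d/ — between /t/ and /e/; rule 2 does not apply here → [d].
/e/ (between /d/ and /l/): no rule targets it → [e].
/l/ (between /e/ and /l/) fails the environment for rule 3, so it stays [l].
/l/ (between /l/ and /i/): rule 3 targets it, but not word-finally → unchanged [l].
/i/ stays [i].
Rule 2 applies to /ɡ/ (between /i/ and /i/: immediately after a vowel) → [ɣ].
/i/ (between /ɡ/ and /ɡ/) is unaffected → [i].
/ɡ/ meets the environment for rule 2 (immediately after a vowel) → [ɣ].
/u/ (word-final): no rule targets it → [u].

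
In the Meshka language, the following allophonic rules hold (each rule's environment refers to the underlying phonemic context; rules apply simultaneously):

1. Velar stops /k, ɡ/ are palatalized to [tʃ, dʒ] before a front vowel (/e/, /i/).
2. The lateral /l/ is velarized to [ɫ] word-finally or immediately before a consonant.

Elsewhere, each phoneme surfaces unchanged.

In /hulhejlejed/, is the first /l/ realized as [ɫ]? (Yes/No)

/l/ (between /u/ and /h/): word-finally or immediately before a consonant, so rule 2 applies → [ɫ].
The actual realization is [ɫ], which matches [ɫ].

Yes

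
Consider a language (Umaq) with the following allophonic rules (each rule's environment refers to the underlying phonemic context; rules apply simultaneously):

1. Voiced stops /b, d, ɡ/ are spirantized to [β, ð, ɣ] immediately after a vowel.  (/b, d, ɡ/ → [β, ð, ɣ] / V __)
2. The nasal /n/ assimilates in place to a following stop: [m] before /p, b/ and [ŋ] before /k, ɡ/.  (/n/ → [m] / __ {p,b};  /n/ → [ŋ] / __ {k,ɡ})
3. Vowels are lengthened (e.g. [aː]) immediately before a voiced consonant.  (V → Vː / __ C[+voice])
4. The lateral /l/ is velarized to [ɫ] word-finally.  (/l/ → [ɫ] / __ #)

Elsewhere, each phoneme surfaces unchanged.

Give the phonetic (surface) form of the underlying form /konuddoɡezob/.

/k/ stays [k].
/o/ — between /k/ and /n/, before a voiced consonant — surfaces as [oː] (rule 3).
/n/ (between /o/ and /u/) is in the target of rule 2 but the environment (before a labial or velar stop) is not met → [n].
/u/ — between /n/ and /d/, before a voiced consonant — surfaces as [uː] (rule 3).
/d/ (between /u/ and /d/): immediately after a vowel, so rule 1 applies → [ð].
/d/ — between /d/ and /o/; rule 1 does not apply here → [d].
/o/ meets the environment for rule 3 (before a voiced consonant) → [oː].
/ɡ/ (between /o/ and /e/) occurs immediately after a vowel → [ɣ] by rule 1.
/e/ (between /ɡ/ and /z/) occurs before a voiced consonant → [eː] by rule 3.
/z/ (between /e/ and /o/): no rule targets it → [z].
Rule 3 applies to /o/ (between /z/ and /b/: before a voiced consonant) → [oː].
/b/ (word-final): immediately after a vowel, so rule 1 applies → [β].

[koːnuːðdoːɣeːzoːβ]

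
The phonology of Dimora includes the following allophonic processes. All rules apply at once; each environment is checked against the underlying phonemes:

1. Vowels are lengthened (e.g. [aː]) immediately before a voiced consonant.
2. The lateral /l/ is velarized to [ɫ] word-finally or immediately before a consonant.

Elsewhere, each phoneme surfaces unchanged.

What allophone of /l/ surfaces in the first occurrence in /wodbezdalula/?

[l]

/l/ (between /a/ and /u/) is in the target of rule 2 but the environment (word-finally or immediately before a consonant) is not met → [l].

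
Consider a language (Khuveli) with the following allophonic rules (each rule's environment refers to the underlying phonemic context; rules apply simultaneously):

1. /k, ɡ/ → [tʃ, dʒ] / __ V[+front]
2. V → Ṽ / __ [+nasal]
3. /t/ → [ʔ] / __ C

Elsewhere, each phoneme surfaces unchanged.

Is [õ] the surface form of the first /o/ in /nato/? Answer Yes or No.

No

/o/ — word-final; rule 2 does not apply here → [o].
The actual realization is [o], not [õ].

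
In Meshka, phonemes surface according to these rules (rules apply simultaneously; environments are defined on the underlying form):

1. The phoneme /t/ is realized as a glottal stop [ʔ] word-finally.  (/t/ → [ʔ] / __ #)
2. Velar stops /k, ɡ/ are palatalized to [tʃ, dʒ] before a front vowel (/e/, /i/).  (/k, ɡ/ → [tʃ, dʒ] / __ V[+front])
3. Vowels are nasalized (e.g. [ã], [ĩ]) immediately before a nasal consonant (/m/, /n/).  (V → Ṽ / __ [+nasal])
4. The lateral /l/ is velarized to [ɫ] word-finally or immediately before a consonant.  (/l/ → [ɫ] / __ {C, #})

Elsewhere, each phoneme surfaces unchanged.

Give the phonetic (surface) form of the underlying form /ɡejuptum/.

[dʒejuptũm]

/ɡ/ meets the environment for rule 2 (before a front vowel) → [dʒ].
/e/ — between /ɡ/ and /j/; rule 3 does not apply here → [e].
/j/ (between /e/ and /u/): no rule targets it → [j].
/u/ (between /j/ and /p/) is in the target of rule 3 but the environment (before a nasal consonant) is not met → [u].
/p/ (between /u/ and /t/) is unaffected → [p].
/t/ (between /p/ and /u/): rule 1 targets it, but not word-finally → unchanged [t].
/u/ (between /t/ and /m/): before a nasal consonant, so rule 3 applies → [ũ].
/m/ — not in any rule's target class → [m].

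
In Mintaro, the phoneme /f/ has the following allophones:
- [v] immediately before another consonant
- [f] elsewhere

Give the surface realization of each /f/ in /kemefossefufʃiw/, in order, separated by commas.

Occurrence 1 (position 5): no conditioning environment matches → elsewhere allophone [f].
Occurrence 2 (position 10): no conditioning environment matches → elsewhere allophone [f].
Occurrence 3 (position 12): immediately before another consonant → [v].

[f], [f], [v]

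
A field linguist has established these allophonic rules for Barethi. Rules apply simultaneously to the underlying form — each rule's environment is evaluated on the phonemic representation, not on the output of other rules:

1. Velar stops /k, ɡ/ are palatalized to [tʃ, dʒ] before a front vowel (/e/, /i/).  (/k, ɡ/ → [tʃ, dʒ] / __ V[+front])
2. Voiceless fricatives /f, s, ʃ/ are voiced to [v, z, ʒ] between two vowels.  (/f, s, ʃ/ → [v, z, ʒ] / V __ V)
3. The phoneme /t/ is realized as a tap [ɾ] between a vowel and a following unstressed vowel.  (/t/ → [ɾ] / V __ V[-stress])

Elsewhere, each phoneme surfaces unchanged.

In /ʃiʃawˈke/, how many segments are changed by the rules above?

Segments that undergo a rule: /ʃ/ → [ʒ] (rule 2); /k/ → [tʃ] (rule 1).
All other segments surface unchanged.

2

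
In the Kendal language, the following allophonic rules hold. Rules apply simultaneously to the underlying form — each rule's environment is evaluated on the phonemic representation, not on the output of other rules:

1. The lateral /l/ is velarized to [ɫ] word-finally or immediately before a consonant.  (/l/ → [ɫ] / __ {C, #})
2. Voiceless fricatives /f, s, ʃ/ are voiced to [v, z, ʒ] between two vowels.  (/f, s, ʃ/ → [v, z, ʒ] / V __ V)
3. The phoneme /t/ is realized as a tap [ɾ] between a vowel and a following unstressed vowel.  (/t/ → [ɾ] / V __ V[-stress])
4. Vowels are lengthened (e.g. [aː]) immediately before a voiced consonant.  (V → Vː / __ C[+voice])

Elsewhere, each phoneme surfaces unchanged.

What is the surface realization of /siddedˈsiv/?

/s/ (word-initial): rule 2 targets it, but not between two vowels → unchanged [s].
Rule 4 applies to /i/ (between /s/ and /d/: before a voiced consonant) → [iː].
/d/ (between /i/ and /d/): no rule targets it → [d].
/d/ (between /d/ and /e/): no rule targets it → [d].
/e/ — between /d/ and /d/, before a voiced consonant — surfaces as [eː] (rule 4).
/d/ stays [d].
/s/ (between /d/ and /i/) is in the target of rule 2 but the environment (between two vowels) is not met → [s].
/i/ meets the environment for rule 4 (before a voiced consonant) → [iː].
/v/ stays [v].

[siːddeːdˈsiːv]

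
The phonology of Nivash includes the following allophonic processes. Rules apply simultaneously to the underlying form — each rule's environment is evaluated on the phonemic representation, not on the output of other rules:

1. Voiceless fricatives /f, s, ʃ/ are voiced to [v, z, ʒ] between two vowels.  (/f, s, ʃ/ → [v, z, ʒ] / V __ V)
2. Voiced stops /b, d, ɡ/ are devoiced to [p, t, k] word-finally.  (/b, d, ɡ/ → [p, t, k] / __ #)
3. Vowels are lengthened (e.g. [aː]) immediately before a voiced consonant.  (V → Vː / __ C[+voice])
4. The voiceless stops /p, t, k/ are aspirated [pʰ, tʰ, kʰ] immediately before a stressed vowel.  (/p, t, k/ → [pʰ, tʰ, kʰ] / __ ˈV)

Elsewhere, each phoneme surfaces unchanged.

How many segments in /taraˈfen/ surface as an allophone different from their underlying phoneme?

3

Segments that undergo a rule: /a/ → [aː] (rule 3); /f/ → [v] (rule 1); /e/ → [eː] (rule 3).
All other segments surface unchanged.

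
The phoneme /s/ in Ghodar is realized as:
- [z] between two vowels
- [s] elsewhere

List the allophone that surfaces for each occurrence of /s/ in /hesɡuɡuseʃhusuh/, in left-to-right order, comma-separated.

Occurrence 1 (position 3): no conditioning environment matches → elsewhere allophone [s].
Occurrence 2 (position 8): between two vowels → [z].
Occurrence 3 (position 13): between two vowels → [z].

[s], [z], [z]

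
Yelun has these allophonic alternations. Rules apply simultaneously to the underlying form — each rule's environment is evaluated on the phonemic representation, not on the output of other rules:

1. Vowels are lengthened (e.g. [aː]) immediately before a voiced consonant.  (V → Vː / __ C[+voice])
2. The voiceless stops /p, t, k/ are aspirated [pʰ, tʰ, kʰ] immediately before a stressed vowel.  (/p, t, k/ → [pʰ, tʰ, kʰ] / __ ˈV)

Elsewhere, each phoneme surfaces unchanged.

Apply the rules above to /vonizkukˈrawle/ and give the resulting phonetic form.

[voːniːzkukˈraːwle]

/v/ — not in any rule's target class → [v].
Rule 1 applies to /o/ (between /v/ and /n/: before a voiced consonant) → [oː].
/n/ stays [n].
/i/ (between /n/ and /z/) occurs before a voiced consonant → [iː] by rule 1.
/z/ (between /i/ and /k/) is unaffected → [z].
/k/ (between /z/ and /u/) is in the target of rule 2 but the environment (immediately before a stressed vowel) is not met → [k].
/u/ (between /k/ and /k/): rule 1 targets it, but not before a voiced consonant → unchanged [u].
/k/ — between /u/ and /r/; rule 2 does not apply here → [k].
/r/ (between /k/ and /a/): no rule targets it → [r].
/a/ (between /r/ and /w/) occurs before a voiced consonant → [aː] by rule 1.
/w/ — not in any rule's target class → [w].
/l/ stays [l].
/e/ (word-final) fails the environment for rule 1, so it stays [e].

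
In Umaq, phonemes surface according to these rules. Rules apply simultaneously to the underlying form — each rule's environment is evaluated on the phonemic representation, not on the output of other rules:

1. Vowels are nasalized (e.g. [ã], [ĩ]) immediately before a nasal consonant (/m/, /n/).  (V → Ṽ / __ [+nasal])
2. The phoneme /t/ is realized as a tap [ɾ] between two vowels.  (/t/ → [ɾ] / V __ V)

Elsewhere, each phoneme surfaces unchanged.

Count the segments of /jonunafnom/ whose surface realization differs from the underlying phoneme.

Segments that undergo a rule: /o/ → [õ] (rule 1); /u/ → [ũ] (rule 1); /o/ → [õ] (rule 1).
All other segments surface unchanged.

3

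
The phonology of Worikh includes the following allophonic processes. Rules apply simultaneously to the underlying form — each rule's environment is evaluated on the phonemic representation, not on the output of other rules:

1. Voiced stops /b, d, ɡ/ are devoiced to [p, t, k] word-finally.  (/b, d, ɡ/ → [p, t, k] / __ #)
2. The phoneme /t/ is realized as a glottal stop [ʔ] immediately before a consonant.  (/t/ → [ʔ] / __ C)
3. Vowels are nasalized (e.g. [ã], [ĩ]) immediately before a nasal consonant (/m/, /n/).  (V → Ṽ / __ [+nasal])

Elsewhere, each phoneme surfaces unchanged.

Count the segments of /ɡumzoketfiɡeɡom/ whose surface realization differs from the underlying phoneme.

Segments that undergo a rule: /u/ → [ũ] (rule 3); /t/ → [ʔ] (rule 2); /o/ → [õ] (rule 3).
All other segments surface unchanged.

3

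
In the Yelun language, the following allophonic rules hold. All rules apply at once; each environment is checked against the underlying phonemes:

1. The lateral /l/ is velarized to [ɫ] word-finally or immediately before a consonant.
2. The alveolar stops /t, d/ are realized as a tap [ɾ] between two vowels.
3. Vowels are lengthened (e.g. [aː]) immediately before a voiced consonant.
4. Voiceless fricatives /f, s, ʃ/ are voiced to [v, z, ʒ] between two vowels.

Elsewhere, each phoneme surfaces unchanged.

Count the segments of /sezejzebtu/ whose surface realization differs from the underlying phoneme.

Segments that undergo a rule: /e/ → [eː] (rule 3); /e/ → [eː] (rule 3); /e/ → [eː] (rule 3).
All other segments surface unchanged.

3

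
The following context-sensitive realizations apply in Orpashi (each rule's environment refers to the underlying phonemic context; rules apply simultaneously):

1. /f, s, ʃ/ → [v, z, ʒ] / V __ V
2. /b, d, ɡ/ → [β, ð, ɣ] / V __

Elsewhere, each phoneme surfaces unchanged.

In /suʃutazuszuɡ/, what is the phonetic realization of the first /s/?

[s]

/s/ (word-initial) fails the environment for rule 1, so it stays [s].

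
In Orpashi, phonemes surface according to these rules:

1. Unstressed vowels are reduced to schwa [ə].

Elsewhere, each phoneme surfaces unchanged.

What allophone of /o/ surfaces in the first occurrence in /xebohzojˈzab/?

[ə]

/o/ (between /b/ and /h/): in an unstressed syllable, so rule 1 applies → [ə].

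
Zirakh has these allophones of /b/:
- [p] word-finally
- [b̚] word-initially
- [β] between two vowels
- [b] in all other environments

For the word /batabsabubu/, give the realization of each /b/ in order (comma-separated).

[b̚], [b], [β], [β]

Occurrence 1 (position 1): word-initially → [b̚].
Occurrence 2 (position 5): no conditioning environment matches → elsewhere allophone [b].
Occurrence 3 (position 8): between two vowels → [β].
Occurrence 4 (position 10): between two vowels → [β].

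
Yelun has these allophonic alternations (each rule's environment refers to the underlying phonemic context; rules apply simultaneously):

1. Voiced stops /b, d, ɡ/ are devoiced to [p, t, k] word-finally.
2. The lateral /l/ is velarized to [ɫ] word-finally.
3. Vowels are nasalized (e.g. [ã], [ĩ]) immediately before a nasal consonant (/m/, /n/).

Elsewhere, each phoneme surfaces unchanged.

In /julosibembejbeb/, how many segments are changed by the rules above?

Segments that undergo a rule: /e/ → [ẽ] (rule 3); /b/ → [p] (rule 1).
All other segments surface unchanged.

2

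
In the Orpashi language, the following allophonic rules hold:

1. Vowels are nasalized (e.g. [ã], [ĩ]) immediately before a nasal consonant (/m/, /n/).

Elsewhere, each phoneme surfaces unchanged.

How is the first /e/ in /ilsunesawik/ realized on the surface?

[e]

/e/ (between /n/ and /s/) is in the target of rule 1 but the environment (before a nasal consonant) is not met → [e].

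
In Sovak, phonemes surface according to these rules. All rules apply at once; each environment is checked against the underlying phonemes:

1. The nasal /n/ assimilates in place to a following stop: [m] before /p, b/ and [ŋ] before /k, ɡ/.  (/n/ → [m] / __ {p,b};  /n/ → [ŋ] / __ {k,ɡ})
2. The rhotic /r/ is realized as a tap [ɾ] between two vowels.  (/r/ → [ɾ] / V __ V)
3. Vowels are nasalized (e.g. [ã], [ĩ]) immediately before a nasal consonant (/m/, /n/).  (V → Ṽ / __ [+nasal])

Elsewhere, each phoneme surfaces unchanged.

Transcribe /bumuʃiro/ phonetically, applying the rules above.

[bũmuʃiɾo]

/b/ (word-initial) is unaffected → [b].
/u/ (between /b/ and /m/): before a nasal consonant, so rule 3 applies → [ũ].
/m/ (between /u/ and /u/) is unaffected → [m].
/u/ (between /m/ and /ʃ/): rule 3 targets it, but not before a nasal consonant → unchanged [u].
/ʃ/ stays [ʃ].
/i/ (between /ʃ/ and /r/) is in the target of rule 3 but the environment (before a nasal consonant) is not met → [i].
/r/ (between /i/ and /o/) occurs between two vowels → [ɾ] by rule 2.
/o/ (word-final): rule 3 targets it, but not before a nasal consonant → unchanged [o].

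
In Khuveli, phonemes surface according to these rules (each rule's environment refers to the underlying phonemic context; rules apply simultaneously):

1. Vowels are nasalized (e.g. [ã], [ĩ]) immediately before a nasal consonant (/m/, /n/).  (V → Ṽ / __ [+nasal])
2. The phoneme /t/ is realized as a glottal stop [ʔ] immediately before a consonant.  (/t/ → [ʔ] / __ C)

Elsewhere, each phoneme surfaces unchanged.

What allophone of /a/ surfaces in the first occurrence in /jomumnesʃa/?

/a/ (word-final): rule 1 targets it, but not before a nasal consonant → unchanged [a].

[a]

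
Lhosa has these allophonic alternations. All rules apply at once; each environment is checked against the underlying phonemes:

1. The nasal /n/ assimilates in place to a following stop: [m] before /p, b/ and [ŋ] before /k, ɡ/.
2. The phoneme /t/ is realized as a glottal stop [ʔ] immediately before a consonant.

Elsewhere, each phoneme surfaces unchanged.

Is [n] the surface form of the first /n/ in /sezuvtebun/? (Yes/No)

/n/ — word-final; rule 1 does not apply here → [n].
The actual realization is [n], which matches [n].

Yes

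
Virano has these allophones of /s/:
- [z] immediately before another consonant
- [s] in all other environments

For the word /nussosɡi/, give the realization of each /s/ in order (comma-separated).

Occurrence 1 (position 3): immediately before another consonant → [z].
Occurrence 2 (position 4): no conditioning environment matches → elsewhere allophone [s].
Occurrence 3 (position 6): immediately before another consonant → [z].

[z], [s], [z]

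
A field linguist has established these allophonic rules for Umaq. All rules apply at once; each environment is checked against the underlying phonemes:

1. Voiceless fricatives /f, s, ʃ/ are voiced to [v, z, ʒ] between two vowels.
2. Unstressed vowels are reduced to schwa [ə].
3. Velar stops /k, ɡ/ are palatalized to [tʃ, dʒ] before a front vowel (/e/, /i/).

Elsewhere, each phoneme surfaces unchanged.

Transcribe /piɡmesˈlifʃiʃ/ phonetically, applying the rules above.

[pəɡməsˈlifʃəʃ]

/p/ (word-initial) is unaffected → [p].
/i/ (between /p/ and /ɡ/): in an unstressed syllable, so rule 2 applies → [ə].
/ɡ/ (between /i/ and /m/) fails the environment for rule 3, so it stays [ɡ].
/m/ (between /ɡ/ and /e/): no rule targets it → [m].
/e/ — between /m/ and /s/, in an unstressed syllable — surfaces as [ə] (rule 2).
/s/ (between /e/ and /l/): rule 1 targets it, but not between two vowels → unchanged [s].
/l/ (between /s/ and /i/) is unaffected → [l].
/i/ (between /l/ and /f/) is in the target of rule 2 but the environment (in an unstressed syllable) is not met → [i].
/f/ (between /i/ and /ʃ/): rule 1 targets it, but not between two vowels → unchanged [f].
/ʃ/ — between /f/ and /i/; rule 1 does not apply here → [ʃ].
Rule 2 applies to /i/ (between /ʃ/ and /ʃ/: in an unstressed syllable) → [ə].
/ʃ/ (word-final) is in the target of rule 1 but the environment (between two vowels) is not met → [ʃ].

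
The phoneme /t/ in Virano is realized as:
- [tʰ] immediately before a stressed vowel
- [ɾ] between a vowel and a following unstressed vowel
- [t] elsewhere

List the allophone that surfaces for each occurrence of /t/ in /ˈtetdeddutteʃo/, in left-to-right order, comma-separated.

Occurrence 1 (position 1): immediately before a stressed vowel → [tʰ].
Occurrence 2 (position 3): no conditioning environment matches → elsewhere allophone [t].
Occurrence 3 (position 9): no conditioning environment matches → elsewhere allophone [t].
Occurrence 4 (position 10): no conditioning environment matches → elsewhere allophone [t].

[tʰ], [t], [t], [t]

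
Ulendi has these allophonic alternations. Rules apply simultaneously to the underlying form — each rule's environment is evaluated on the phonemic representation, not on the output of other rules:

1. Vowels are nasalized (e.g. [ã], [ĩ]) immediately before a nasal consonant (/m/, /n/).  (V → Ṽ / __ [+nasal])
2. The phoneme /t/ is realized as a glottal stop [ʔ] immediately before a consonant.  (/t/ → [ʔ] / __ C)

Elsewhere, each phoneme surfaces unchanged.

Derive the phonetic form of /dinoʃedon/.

[dĩnoʃedõn]

/d/ (word-initial): no rule targets it → [d].
/i/ — between /d/ and /n/, before a nasal consonant — surfaces as [ĩ] (rule 1).
/n/ (between /i/ and /o/): no rule targets it → [n].
/o/ (between /n/ and /ʃ/) is in the target of rule 1 but the environment (before a nasal consonant) is not met → [o].
/ʃ/ (between /o/ and /e/) is unaffected → [ʃ].
/e/ (between /ʃ/ and /d/) is in the target of rule 1 but the environment (before a nasal consonant) is not met → [e].
/d/ — not in any rule's target class → [d].
/o/ (between /d/ and /n/) occurs before a nasal consonant → [õ] by rule 1.
/n/ stays [n].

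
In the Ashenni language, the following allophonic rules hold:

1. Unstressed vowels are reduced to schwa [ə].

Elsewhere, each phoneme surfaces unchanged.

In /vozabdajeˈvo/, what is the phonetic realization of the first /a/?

/a/ meets the environment for rule 1 (in an unstressed syllable) → [ə].

[ə]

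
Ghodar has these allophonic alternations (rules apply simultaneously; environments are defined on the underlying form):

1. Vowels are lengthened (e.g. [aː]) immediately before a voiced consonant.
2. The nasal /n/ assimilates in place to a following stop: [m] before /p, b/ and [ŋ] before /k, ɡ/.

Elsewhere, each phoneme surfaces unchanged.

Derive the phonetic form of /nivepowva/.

/n/ (word-initial): rule 2 targets it, but not before a labial or velar stop → unchanged [n].
Rule 1 applies to /i/ (between /n/ and /v/: before a voiced consonant) → [iː].
/e/ — between /v/ and /p/; rule 1 does not apply here → [e].
/o/ — between /p/ and /w/, before a voiced consonant — surfaces as [oː] (rule 1).
/a/ (word-final) is in the target of rule 1 but the environment (before a voiced consonant) is not met → [a].

[niːvepoːwva]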